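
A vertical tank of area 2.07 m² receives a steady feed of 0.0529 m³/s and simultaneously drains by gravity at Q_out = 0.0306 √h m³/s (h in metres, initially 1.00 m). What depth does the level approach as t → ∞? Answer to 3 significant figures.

2.99 m

Volume balance on the tank: A dh/dt = Q_in − 0.0306 √h. At steady state dh/dt = 0:
Q_in = 0.0306 √h_ss ⇒ √h_ss = 0.0529/0.0306 = 1.7288.
h_ss = 1.7288² = 2.9886 m. (Since h₀ = 1.00 m < h_ss, the level will rise toward this value.)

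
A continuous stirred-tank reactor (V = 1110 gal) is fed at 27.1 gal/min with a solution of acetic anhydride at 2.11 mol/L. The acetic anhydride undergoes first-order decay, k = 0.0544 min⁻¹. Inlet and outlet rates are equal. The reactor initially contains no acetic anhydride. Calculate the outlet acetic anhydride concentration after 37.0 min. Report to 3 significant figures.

Species balance: V dC/dt = Q C_in − Q C − k V C.
dC/dt = (Q/V) C_in − (Q/V + k) C; effective rate a = Q/V + k = 0.024414 + 0.0544 = 0.078814 min⁻¹.
C_ss = Q C_in/(Q + kV) = 0.65362 mol/L; C(t) = C_ss + (C₀ − C_ss) e^(−a t).
C(37.0) = 0.65362 + (-0.65362)·e^(−0.078814·37.0) = 0.65362 + (-0.65362)·0.054143 = 0.61823 mol/L.

0.618 mol/L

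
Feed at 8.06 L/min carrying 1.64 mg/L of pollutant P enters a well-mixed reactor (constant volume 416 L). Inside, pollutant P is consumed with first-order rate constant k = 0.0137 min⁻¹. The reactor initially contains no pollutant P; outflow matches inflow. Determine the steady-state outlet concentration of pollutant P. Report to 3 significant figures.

0.961 mg/L

Species balance: V dC/dt = Q C_in − Q C − k V C.
Steady state (dC/dt = 0): C_ss = Q C_in/(Q + kV) = C_in/(1 + kV/Q).
C_ss = 8.06·1.64/(8.06 + 0.0137·416) = 13.218/13.759 = 0.96070 mg/L.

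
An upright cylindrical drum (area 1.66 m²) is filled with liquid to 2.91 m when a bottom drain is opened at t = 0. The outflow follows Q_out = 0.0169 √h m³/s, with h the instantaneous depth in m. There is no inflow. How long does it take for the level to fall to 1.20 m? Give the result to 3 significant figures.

Mass balance (ρ constant): A dh/dt = −0.0169 √h.
Separate and integrate: 2(√h − √h₀) = −(0.0169/A) t.
t = 2A(√h₀ − √h)/0.0169 = 2·1.66·(√2.91 − √1.20)/0.0169
  = 3.3200 × (1.7059 − 1.0954) / 0.0169 = 119.92 s.

120 s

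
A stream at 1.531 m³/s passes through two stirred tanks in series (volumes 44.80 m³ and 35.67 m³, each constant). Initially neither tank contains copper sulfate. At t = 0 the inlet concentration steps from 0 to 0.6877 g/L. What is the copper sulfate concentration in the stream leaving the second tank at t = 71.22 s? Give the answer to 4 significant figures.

Each tank obeys Vᵢ dCᵢ/dt = Q(Cᵢ₋₁ − Cᵢ), so τᵢ = Vᵢ/Q.
τ₁ = 44.80/1.531 = 29.2619 s; τ₂ = 35.67/1.531 = 23.2985 s.
Solving the cascade with C₁(0)=C₂(0)=0 gives C₂(t) = C_in[1 − (τ₁ e^(−t/τ₁) − τ₂ e^(−t/τ₂))/(τ₁ − τ₂)].
At t = 71.22: e^(−t/τ₁) = 0.0876959, e^(−t/τ₂) = 0.0470357.
C₂ = 0.6877·[1 − (29.2619·0.0876959 − 23.2985·0.0470357)/(5.96342)] = 0.6877·0.753448 = 0.518147 g/L.

0.5181 g/L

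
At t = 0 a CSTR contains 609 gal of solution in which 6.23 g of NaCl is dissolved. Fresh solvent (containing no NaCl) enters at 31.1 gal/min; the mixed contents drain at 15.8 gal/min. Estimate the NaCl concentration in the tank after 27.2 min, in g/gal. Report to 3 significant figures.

0.00355 g/gal

Total volume: dV/dt = Q_in − Q_out = 15.300 gal/min, so V(t) = 609 + 15.300 t and V(27.2) = 1025.2 gal.
Species balance (pure solvent in): dm/dt = −Q_out · m/V(t).
Separate: dm/m = −Q_out dt/V(t) ⇒ ln(m/m₀) = −(Q_out/(Q_in−Q_out)) ln(V/V₀).
m = m₀ (V₀/V)^(Q_out/(Q_in−Q_out)) = 6.23 × (609/1025.2)^(1.0327) = 3.6385 g.
C = m/V = 3.6385/1025.2 = 0.0035492 g/gal.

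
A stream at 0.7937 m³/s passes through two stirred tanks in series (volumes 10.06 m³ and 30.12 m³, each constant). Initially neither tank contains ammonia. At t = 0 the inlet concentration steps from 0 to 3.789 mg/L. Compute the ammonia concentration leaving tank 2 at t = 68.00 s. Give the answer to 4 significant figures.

Time constants: τᵢ = Vᵢ/Q for each well-mixed tank.
τ₁ = 10.06/0.7937 = 12.6748 s; τ₂ = 30.12/0.7937 = 37.9488 s.
Tank 1: C₁ = C_in(1 − e^(−t/τ₁)). Tank 2 (τ₁ ≠ τ₂): C₂ = C_in[1 − (τ₁ e^(−t/τ₁) − τ₂ e^(−t/τ₂))/(τ₁ − τ₂)].
At t = 68.00: e^(−t/τ₁) = 0.00467760, e^(−t/τ₂) = 0.166646.
C₂ = 3.789·[1 − (12.6748·0.00467760 − 37.9488·0.166646)/(-25.2740)] = 3.789·0.752128 = 2.84981 mg/L.

2.850 mg/L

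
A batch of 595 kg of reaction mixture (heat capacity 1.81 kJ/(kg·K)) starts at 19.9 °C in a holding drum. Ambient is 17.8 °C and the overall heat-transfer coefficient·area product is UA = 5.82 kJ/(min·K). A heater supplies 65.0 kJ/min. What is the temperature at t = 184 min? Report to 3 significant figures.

25.6 °C

Lumped-capacitance energy balance: M c_p dT/dt = UA(T_amb − T) + Q̇.
dT/dt = (T_ss − T)/τ with T_ss = T_amb + Q̇/UA = 17.8 + 65.0/5.82 = 28.968 °C, τ = M c_p/UA = 595·1.81/5.82 = 185.04 min.
This is linear first-order; T(t) = T_ss + (T₀ − T_ss) e^(−t/τ).
T(184) = 28.968 + (-9.0684)·0.36996 = 25.613 °C.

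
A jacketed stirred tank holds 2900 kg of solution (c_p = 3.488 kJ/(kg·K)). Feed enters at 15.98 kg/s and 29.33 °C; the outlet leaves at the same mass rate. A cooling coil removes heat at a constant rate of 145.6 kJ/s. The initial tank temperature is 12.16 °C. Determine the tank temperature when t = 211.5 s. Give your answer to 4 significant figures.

22.18 °C

Unsteady energy balance on the tank contents: M c_p dT/dt = ṁ c_p (T_in − T) − 145.6.
τ = M/ṁ = 181.477 s; T_ss = T_in − Q̇/(ṁ c_p) = 29.33 − 145.6/(15.98·3.488) = 26.7178 °C.
T approaches T_ss exponentially: T(t) = T_ss + (T₀ − T_ss) e^(−t/τ).
T(211.5) = 26.7178 + (-14.5578)·e^(−211.5/181.477) = 26.7178 + (-14.5578)·0.311786 = 22.1789 °C.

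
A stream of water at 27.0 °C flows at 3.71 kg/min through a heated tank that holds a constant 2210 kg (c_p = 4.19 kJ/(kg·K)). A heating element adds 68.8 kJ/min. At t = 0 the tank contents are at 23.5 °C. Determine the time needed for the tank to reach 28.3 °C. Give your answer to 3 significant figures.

554 min

First-law balance (no shaft work): M c_p dT/dt = ṁ c_p (T_in − T) + 68.8.
τ = M/ṁ = 595.69 min; T_ss = T_in + Q̇/(ṁ c_p) = 31.426 °C.
T(t) = T_ss + (T₀ − T_ss) e^(−t/τ). Set T = 28.3:
e^(−t/τ) = (28.3 − 31.426)/(23.5 − 31.426) = 0.39439
t = −595.69 · ln(0.39439) = 554.24 min.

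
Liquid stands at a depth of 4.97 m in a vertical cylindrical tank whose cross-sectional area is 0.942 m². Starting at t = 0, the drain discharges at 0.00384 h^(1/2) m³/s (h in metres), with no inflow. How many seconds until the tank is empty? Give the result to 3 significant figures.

1090 s

Volume balance on the tank: A dh/dt = −0.00384 √h.
∫ h^(−1/2) dh = −(0.00384/A) ∫ dt, giving 2√h = 2√h₀ − (0.00384/A) t.
Set h = 0: 2√h₀ = (0.00384/A) t_empty ⇒ t_empty = 2A√h₀/0.00384.
t_empty = 2·0.942·√4.97/0.00384 = 1.8840·2.2293/0.00384 = 1093.8 s.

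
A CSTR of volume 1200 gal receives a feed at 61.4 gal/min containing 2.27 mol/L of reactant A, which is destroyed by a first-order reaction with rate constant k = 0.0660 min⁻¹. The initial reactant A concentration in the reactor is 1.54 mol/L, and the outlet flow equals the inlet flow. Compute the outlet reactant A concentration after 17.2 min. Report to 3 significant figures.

V dC/dt = Q(C_in − C) − k V C.
dC/dt = (Q/V) C_in − (Q/V + k) C; effective rate a = Q/V + k = 0.051167 + 0.0660 = 0.11717 min⁻¹.
C_ss = Q C_in/(Q + kV) = 0.99131 mol/L; C(t) = C_ss + (C₀ − C_ss) e^(−a t).
C(17.2) = 0.99131 + (0.54869)·e^(−0.11717·17.2) = 0.99131 + (0.54869)·0.13328 = 1.0644 mol/L.

1.06 mol/L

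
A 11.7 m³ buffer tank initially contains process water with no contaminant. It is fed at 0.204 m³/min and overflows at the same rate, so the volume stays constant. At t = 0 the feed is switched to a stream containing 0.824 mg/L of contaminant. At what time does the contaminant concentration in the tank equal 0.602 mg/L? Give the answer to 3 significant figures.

Unsteady species balance (constant V, well mixed): V dC/dt = Q(C_in − C), so τ = V/Q = 57.353 min.
C(t) = C_in + (C₀ − C_in) e^(−t/τ). Set C = 0.602 and solve for t:
e^(−t/τ) = (C − C_in)/(C₀ − C_in) = (0.602 − 0.824)/(0 − 0.824) = 0.26942
t = −τ ln(…) = 57.353 × 1.3115 = 75.218 min.

75.2 min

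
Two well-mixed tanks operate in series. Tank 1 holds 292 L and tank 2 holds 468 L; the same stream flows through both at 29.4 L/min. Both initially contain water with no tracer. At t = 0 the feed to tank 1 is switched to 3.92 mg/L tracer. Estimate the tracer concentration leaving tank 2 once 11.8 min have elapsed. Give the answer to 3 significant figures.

Time constants: τᵢ = Vᵢ/Q for each well-mixed tank.
τ₁ = 292/29.4 = 9.9320 min; τ₂ = 468/29.4 = 15.918 min.
Solving the cascade with C₁(0)=C₂(0)=0 gives C₂(t) = C_in[1 − (τ₁ e^(−t/τ₁) − τ₂ e^(−t/τ₂))/(τ₁ − τ₂)].
At t = 11.8: e^(−t/τ₁) = 0.30481, e^(−t/τ₂) = 0.47650.
C₂ = 3.92·[1 − (9.9320·0.30481 − 15.918·0.47650)/(-5.9864)] = 3.92·0.23864 = 0.93545 mg/L.

0.935 mg/L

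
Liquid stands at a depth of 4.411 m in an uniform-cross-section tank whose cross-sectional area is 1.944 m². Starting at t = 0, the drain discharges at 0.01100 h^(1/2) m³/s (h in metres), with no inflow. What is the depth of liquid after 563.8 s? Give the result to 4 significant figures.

0.2552 m

A dh/dt = −Q_out = −0.01100 √h.
Separate and integrate: 2(√h − √h₀) = −(0.01100/A) t.
√h = √4.411 − 0.01100·563.8/(2·1.944) = 2.10024 − 1.59511 = 0.505125.
h = 0.505125² = 0.255151 m.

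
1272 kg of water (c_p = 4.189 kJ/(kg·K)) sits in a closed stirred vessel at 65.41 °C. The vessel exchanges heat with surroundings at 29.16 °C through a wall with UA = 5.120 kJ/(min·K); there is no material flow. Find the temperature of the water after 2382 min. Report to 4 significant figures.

32.84 °C

M c_p dT/dt = −UA(T − T_amb).
dT/dt = (T_ss − T)/τ with T_ss = T_amb = 29.1600 °C, τ = M c_p/UA = 1272·4.189/5.120 = 1040.70 min.
T approaches T_ss exponentially: T(t) = T_ss + (T₀ − T_ss) e^(−t/τ).
T(2382) = 29.1600 + (36.2500)·0.101385 = 32.8352 °C.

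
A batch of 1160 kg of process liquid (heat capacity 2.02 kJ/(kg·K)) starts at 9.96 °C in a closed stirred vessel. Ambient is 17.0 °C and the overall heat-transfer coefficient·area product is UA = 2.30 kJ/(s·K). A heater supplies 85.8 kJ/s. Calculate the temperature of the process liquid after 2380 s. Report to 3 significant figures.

50.0 °C

Unsteady energy balance on the tank contents: M c_p dT/dt = −UA(T − T_amb) + Q̇.
dT/dt = (T_ss − T)/τ with T_ss = T_amb + Q̇/UA = 17.0 + 85.8/2.30 = 54.304 °C, τ = M c_p/UA = 1160·2.02/2.30 = 1018.8 s.
This is linear first-order; T(t) = T_ss + (T₀ − T_ss) e^(−t/τ).
T(2380) = 54.304 + (-44.344)·0.096702 = 50.016 °C.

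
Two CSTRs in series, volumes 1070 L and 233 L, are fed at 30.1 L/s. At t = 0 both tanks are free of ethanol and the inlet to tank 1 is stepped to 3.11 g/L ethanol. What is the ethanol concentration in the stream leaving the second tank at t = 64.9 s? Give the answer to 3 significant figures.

Time constants: τᵢ = Vᵢ/Q for each well-mixed tank.
τ₁ = 1070/30.1 = 35.548 s; τ₂ = 233/30.1 = 7.7409 s.
Solving the cascade with C₁(0)=C₂(0)=0 gives C₂(t) = C_in[1 − (τ₁ e^(−t/τ₁) − τ₂ e^(−t/τ₂))/(τ₁ − τ₂)].
At t = 64.9: e^(−t/τ₁) = 0.16111, e^(−t/τ₂) = 0.00022848.
C₂ = 3.11·[1 − (35.548·0.16111 − 7.7409·0.00022848)/(27.807)] = 3.11·0.79411 = 2.4697 g/L.

2.47 g/L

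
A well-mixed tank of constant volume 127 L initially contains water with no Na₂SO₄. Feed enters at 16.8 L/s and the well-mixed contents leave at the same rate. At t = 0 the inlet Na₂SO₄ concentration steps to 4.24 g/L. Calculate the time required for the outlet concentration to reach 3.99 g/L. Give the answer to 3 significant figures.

Transient balance on the dissolved component: V dC/dt = Q(C_in − C), so τ = V/Q = 7.5595 s.
C(t) = C_in + (C₀ − C_in) e^(−t/τ). Set C = 3.99 and solve for t:
e^(−t/τ) = (C − C_in)/(C₀ − C_in) = (3.99 − 4.24)/(0 − 4.24) = 0.058962
t = −τ ln(…) = 7.5595 × 2.8309 = 21.400 s.

21.4 s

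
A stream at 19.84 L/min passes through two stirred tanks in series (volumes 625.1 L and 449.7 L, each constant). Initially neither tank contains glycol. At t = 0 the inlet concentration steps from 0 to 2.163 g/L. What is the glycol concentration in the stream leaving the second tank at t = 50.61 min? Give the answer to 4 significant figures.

Time constants: τᵢ = Vᵢ/Q for each well-mixed tank.
τ₁ = 625.1/19.84 = 31.5071 min; τ₂ = 449.7/19.84 = 22.6663 min.
Tank 1: C₁ = C_in(1 − e^(−t/τ₁)). Tank 2 (τ₁ ≠ τ₂): C₂ = C_in[1 − (τ₁ e^(−t/τ₁) − τ₂ e^(−t/τ₂))/(τ₁ − τ₂)].
At t = 50.61: e^(−t/τ₁) = 0.200627, e^(−t/τ₂) = 0.107225.
C₂ = 2.163·[1 − (31.5071·0.200627 − 22.6663·0.107225)/(8.84073)] = 2.163·0.559903 = 1.21107 g/L.

1.211 g/L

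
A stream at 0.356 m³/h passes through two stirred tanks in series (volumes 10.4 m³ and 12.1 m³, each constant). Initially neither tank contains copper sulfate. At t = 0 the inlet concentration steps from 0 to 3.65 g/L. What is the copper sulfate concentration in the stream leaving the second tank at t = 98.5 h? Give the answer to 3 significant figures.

2.98 g/L

Each tank obeys Vᵢ dCᵢ/dt = Q(Cᵢ₋₁ − Cᵢ), so τᵢ = Vᵢ/Q.
τ₁ = 10.4/0.356 = 29.213 h; τ₂ = 12.1/0.356 = 33.989 h.
Tank 1: C₁ = C_in(1 − e^(−t/τ₁)). Tank 2 (τ₁ ≠ τ₂): C₂ = C_in[1 − (τ₁ e^(−t/τ₁) − τ₂ e^(−t/τ₂))/(τ₁ − τ₂)].
At t = 98.5: e^(−t/τ₁) = 0.034330, e^(−t/τ₂) = 0.055132.
C₂ = 3.65·[1 − (29.213·0.034330 − 33.989·0.055132)/(-4.7753)] = 3.65·0.81761 = 2.9843 g/L.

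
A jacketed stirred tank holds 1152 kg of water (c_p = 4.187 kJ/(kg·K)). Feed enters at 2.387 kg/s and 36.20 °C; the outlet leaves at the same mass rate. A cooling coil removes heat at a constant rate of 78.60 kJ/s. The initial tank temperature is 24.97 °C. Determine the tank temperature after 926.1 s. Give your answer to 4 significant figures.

M c_p dT/dt = ṁ c_p (T_in − T) − Q̇.
Rearrange: dT/dt = (T_ss − T)/τ with τ = M/ṁ = 482.614 s and T_ss = T_in − Q̇/(ṁ c_p) = 28.3356 °C.
Solution: T(t) = T_ss + (T₀ − T_ss) e^(−t/τ).
T(926.1) = 28.3356 + (-3.36557)·e^(−926.1/482.614) = 28.3356 + (-3.36557)·0.146765 = 27.8416 °C.

27.84 °C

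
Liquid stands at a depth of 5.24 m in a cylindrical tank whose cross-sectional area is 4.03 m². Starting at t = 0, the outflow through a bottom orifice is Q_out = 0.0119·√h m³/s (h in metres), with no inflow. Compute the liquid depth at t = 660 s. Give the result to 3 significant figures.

1.73 m

A dh/dt = −Q_out = −0.0119 √h.
Separate and integrate: 2(√h − √h₀) = −(0.0119/A) t.
√h = √5.24 − 0.0119·660/(2·4.03) = 2.2891 − 0.97444 = 1.3147.
h = 1.3147² = 1.7283 m.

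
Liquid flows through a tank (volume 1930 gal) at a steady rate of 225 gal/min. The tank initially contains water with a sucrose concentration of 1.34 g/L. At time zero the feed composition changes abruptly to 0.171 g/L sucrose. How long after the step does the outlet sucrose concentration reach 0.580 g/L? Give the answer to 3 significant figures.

Unsteady species balance (constant V, well mixed): V dC/dt = Q(C_in − C), so τ = V/Q = 8.5778 min.
C(t) = C_in + (C₀ − C_in) e^(−t/τ). Set C = 0.580 and solve for t:
e^(−t/τ) = (C − C_in)/(C₀ − C_in) = (0.580 − 0.171)/(1.34 − 0.171) = 0.34987
t = −τ ln(…) = 8.5778 × 1.0502 = 9.0083 min.

9.01 min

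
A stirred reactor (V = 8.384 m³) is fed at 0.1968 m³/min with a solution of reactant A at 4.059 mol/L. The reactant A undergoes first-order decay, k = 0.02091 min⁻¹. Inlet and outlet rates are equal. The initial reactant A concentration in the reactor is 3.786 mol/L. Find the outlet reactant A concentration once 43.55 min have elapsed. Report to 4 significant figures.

2.384 mol/L

Species balance: V dC/dt = Q C_in − Q C − k V C.
This is linear with rate a = Q/V + k = 0.0443833 min⁻¹.
C_ss = Q C_in/(Q + kV) = 2.14671 mol/L; C(t) = C_ss + (C₀ − C_ss) e^(−a t).
C(43.55) = 2.14671 + (1.63929)·e^(−0.0443833·43.55) = 2.14671 + (1.63929)·0.144729 = 2.38396 mol/L.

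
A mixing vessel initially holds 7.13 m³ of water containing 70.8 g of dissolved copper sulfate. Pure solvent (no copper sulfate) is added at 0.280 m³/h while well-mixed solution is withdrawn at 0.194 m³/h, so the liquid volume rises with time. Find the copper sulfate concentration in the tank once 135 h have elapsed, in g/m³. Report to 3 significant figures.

Let m(t) be the amount of copper sulfate. Volume: V(t) = V₀ + (Q_in − Q_out) t = 7.13 + 0.086000 t; V(135) = 18.740 m³.
Solute balance: dm/dt = 0 − Q_out C = −Q_out m/V(t).
dm/m = −Q_out dt/(V₀ + 0.086000 t); integrating gives ln(m/m₀) = −(Q_out/(Q_in−Q_out)) ln(V/V₀).
m = m₀ (V₀/V)^(Q_out/(Q_in−Q_out)) = 70.8 × (7.13/18.740)^(2.2558) = 8.0041 g.
C = m/V = 8.0041/18.740 = 0.42711 g/m³.

0.427 g/m³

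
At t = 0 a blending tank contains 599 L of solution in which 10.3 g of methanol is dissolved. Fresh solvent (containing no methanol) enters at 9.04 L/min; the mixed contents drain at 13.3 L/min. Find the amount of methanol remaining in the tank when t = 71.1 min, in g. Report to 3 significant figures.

1.14 g

Let m(t) be the amount of methanol. Volume: V(t) = V₀ + (Q_in − Q_out) t = 599 − 4.2600 t; V(71.1) = 296.11 L.
No methanol enters, so dm/dt = −Q_out · (m/V).
dm/m = −Q_out dt/(V₀ − 4.2600 t); integrating gives ln(m/m₀) = −(Q_out/(Q_in−Q_out)) ln(V/V₀).
m = m₀ (V₀/V)^(Q_out/(Q_in−Q_out)) = 10.3 × (599/296.11)^(-3.1221) = 1.1418 g.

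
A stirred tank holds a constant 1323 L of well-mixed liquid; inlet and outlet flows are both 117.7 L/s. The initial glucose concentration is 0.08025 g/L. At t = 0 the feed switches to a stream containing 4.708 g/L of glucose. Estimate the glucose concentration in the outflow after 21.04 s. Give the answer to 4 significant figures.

Transient balance on the dissolved component: V dC/dt = Q(C_in − C).
Rewrite as dC/dt + C/τ = C_in/τ, τ = V/Q = 11.2404 s.
This is linear first-order; C(t) = C_in + (C₀ − C_in) e^(−t/τ).
C(21.04) = 4.708 + (0.08025 − 4.708)·e^(−21.04/11.2404) = 4.708 + (-4.62775)·0.153845 = 3.99605 g/L.

3.996 g/L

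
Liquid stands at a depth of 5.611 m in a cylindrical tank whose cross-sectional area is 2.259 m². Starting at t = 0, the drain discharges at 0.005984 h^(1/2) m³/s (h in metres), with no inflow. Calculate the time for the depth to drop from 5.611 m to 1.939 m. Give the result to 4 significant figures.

737.1 s

Unsteady balance on liquid volume: A dh/dt = −0.005984 √h.
This is separable: 2 d(√h)/dt = −0.005984/A, so √h = √h₀ − (0.005984/(2A)) t.
t = 2A(√h₀ − √h)/0.005984 = 2·2.259·(√5.611 − √1.939)/0.005984
  = 4.51800 × (2.36875 − 1.39248) / 0.005984 = 737.101 s.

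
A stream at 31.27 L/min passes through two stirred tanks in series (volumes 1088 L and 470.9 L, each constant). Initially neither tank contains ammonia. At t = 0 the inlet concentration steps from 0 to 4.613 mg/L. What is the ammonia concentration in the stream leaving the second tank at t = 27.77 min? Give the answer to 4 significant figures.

Species balance on tank i: dCᵢ/dt = (Cᵢ₋₁ − Cᵢ)/τᵢ with τᵢ = Vᵢ/Q.
τ₁ = 1088/31.27 = 34.7937 min; τ₂ = 470.9/31.27 = 15.0592 min.
Solving the cascade with C₁(0)=C₂(0)=0 gives C₂(t) = C_in[1 − (τ₁ e^(−t/τ₁) − τ₂ e^(−t/τ₂))/(τ₁ − τ₂)].
At t = 27.77: e^(−t/τ₁) = 0.450169, e^(−t/τ₂) = 0.158174.
C₂ = 4.613·[1 − (34.7937·0.450169 − 15.0592·0.158174)/(19.7346)] = 4.613·0.327014 = 1.50851 mg/L.

1.509 mg/L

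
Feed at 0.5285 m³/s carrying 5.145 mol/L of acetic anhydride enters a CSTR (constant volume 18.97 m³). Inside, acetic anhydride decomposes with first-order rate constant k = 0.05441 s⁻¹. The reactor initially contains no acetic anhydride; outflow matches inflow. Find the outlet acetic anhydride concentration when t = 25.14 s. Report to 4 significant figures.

1.522 mol/L

Accumulation = in − out − consumed: V dC/dt = Q C_in − Q C − k V C.
This is linear with rate a = Q/V + k = 0.0822698 s⁻¹.
C_ss = Q C_in/(Q + kV) = 1.74230 mol/L; C(t) = C_ss + (C₀ − C_ss) e^(−a t).
C(25.14) = 1.74230 + (-1.74230)·e^(−0.0822698·25.14) = 1.74230 + (-1.74230)·0.126405 = 1.52206 mol/L.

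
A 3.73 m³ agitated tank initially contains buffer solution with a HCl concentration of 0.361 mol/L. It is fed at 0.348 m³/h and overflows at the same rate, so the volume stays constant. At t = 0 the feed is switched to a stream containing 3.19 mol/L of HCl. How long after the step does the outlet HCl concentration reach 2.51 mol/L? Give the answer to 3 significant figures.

Mass balance on the solute (V constant): V dC/dt = Q(C_in − C), so τ = V/Q = 10.718 h.
C(t) = C_in + (C₀ − C_in) e^(−t/τ). Set C = 2.51 and solve for t:
e^(−t/τ) = (C − C_in)/(C₀ − C_in) = (2.51 − 3.19)/(0.361 − 3.19) = 0.24037
t = −τ ln(…) = 10.718 × 1.4256 = 15.280 h.

15.3 h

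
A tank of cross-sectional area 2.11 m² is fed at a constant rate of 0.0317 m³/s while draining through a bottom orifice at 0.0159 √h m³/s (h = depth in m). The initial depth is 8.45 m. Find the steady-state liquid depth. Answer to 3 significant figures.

3.97 m

Level balance: A dh/dt = 0.0317 − 0.0159 √h. Setting dh/dt = 0:
Q_in = 0.0159 √h_ss ⇒ √h_ss = 0.0317/0.0159 = 1.9937.
h_ss = 1.9937² = 3.9749 m. (Since h₀ = 8.45 m > h_ss, the level will fall toward this value.)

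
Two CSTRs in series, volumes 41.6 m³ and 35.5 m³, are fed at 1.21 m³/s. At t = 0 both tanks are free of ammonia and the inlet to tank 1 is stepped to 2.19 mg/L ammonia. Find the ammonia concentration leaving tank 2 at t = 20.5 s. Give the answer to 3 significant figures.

Species balance on tank i: dCᵢ/dt = (Cᵢ₋₁ − Cᵢ)/τᵢ with τᵢ = Vᵢ/Q.
τ₁ = 41.6/1.21 = 34.380 s; τ₂ = 35.5/1.21 = 29.339 s.
Tank 1: C₁ = C_in(1 − e^(−t/τ₁)). Tank 2 (τ₁ ≠ τ₂): C₂ = C_in[1 − (τ₁ e^(−t/τ₁) − τ₂ e^(−t/τ₂))/(τ₁ − τ₂)].
At t = 20.5: e^(−t/τ₁) = 0.55086, e^(−t/τ₂) = 0.49722.
C₂ = 2.19·[1 − (34.380·0.55086 − 29.339·0.49722)/(5.0413)] = 2.19·0.13694 = 0.29990 mg/L.

0.300 mg/L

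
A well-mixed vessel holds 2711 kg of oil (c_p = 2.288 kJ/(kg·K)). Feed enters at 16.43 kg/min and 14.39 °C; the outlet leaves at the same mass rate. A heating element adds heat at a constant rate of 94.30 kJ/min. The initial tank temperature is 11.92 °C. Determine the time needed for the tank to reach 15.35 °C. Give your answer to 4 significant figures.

192.7 min

M c_p dT/dt = ṁ c_p (T_in − T) + Q̇.
τ = M/ṁ = 165.003 min; T_ss = T_in + Q̇/(ṁ c_p) = 16.8985 °C.
T(t) = T_ss + (T₀ − T_ss) e^(−t/τ). Set T = 15.35:
e^(−t/τ) = (15.35 − 16.8985)/(11.92 − 16.8985) = 0.311041
t = −165.003 · ln(0.311041) = 192.696 min.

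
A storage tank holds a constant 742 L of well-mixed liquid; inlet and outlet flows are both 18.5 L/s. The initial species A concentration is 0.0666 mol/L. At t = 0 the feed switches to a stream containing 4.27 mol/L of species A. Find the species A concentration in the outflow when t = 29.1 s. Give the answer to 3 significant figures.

2.24 mol/L

Unsteady species balance (constant V, well mixed): V dC/dt = Q(C_in − C).
Rewrite as dC/dt + C/τ = C_in/τ, τ = V/Q = 40.108 s.
C approaches C_in exponentially: C(t) = C_in + (C₀ − C_in) e^(−t/τ).
C(29.1) = 4.27 + (0.0666 − 4.27)·e^(−29.1/40.108) = 4.27 + (-4.2034)·0.48406 = 2.2353 mol/L.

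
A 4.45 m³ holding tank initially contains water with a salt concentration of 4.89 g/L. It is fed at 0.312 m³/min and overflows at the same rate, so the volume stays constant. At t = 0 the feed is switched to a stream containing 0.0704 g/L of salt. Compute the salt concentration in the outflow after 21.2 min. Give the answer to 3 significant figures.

1.16 g/L

Mass balance on the solute (V constant): V dC/dt = Q(C_in − C).
Rewrite as dC/dt + C/τ = C_in/τ, τ = V/Q = 14.263 min.
C approaches C_in exponentially: C(t) = C_in + (C₀ − C_in) e^(−t/τ).
C(21.2) = 0.0704 + (4.89 − 0.0704)·e^(−21.2/14.263) = 0.0704 + (4.8196)·0.22619 = 1.1605 g/L.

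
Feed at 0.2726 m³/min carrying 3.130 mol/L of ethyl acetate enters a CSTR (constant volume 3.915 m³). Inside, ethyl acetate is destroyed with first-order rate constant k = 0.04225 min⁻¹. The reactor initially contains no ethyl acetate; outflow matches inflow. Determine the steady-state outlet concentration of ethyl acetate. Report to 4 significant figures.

1.948 mol/L

V dC/dt = Q(C_in − C) − k V C.
At steady state: 0 = Q C_in − (Q + kV) C_ss, so C_ss = Q C_in/(Q + kV).
C_ss = 0.2726·3.130/(0.2726 + 0.04225·3.915) = 0.853238/0.438009 = 1.94799 mol/L.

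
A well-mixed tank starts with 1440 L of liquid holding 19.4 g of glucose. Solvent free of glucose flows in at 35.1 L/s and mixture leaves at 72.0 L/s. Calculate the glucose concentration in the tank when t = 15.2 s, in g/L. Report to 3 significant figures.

Total volume: dV/dt = Q_in − Q_out = -36.900 L/s, so V(t) = 1440 − 36.900 t and V(15.2) = 879.12 L.
Species balance (pure solvent in): dm/dt = −Q_out · m/V(t).
dm/m = −Q_out dt/(V₀ − 36.900 t); integrating gives ln(m/m₀) = −(Q_out/(Q_in−Q_out)) ln(V/V₀).
m = m₀ (V₀/V)^(Q_out/(Q_in−Q_out)) = 19.4 × (1440/879.12)^(-1.9512) = 7.4067 g.
C = m/V = 7.4067/879.12 = 0.0084252 g/L.

0.00843 g/L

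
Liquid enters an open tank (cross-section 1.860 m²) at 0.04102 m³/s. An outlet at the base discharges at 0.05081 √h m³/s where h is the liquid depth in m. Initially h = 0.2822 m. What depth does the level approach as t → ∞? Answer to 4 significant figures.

Accumulation of liquid (constant cross-section A): A dh/dt = Q_in − 0.05081 √h. At steady state dh/dt = 0:
Q_in = 0.05081 √h_ss ⇒ √h_ss = 0.04102/0.05081 = 0.807321.
h_ss = 0.807321² = 0.651768 m. (Since h₀ = 0.2822 m < h_ss, the level will rise toward this value.)

0.6518 m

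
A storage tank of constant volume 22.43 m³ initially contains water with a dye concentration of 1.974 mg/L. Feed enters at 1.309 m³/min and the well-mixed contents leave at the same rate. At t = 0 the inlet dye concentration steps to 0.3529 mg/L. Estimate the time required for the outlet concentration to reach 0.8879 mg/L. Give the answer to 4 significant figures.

Species balance: V dC/dt = Q(C_in − C) ⇒ τ = V/Q = 17.1352 min.
C(t) = C_in + (C₀ − C_in) e^(−t/τ). Set C = 0.8879 and solve for t:
e^(−t/τ) = (C − C_in)/(C₀ − C_in) = (0.8879 − 0.3529)/(1.974 − 0.3529) = 0.330023
t = −τ ln(…) = 17.1352 × 1.10859 = 18.9960 min.

19.00 min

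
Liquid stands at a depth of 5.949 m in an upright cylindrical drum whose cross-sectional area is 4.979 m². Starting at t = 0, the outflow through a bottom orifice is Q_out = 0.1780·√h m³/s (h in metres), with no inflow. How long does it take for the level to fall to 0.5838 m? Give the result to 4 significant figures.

93.71 s

A dh/dt = −Q_out = −0.1780 √h.
Separate and integrate: 2(√h − √h₀) = −(0.1780/A) t.
t = 2A(√h₀ − √h)/0.1780 = 2·4.979·(√5.949 − √0.5838)/0.1780
  = 9.95800 × (2.43906 − 0.764068) / 0.1780 = 93.7053 s.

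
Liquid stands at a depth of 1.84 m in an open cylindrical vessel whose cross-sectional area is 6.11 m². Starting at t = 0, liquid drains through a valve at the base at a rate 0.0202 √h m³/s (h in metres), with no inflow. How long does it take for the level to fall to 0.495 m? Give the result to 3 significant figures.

395 s

A dh/dt = −Q_out = −0.0202 √h.
∫ h^(−1/2) dh = −(0.0202/A) ∫ dt, giving 2√h = 2√h₀ − (0.0202/A) t.
t = 2A(√h₀ − √h)/0.0202 = 2·6.11·(√1.84 − √0.495)/0.0202
  = 12.220 × (1.3565 − 0.70356) / 0.0202 = 394.97 s.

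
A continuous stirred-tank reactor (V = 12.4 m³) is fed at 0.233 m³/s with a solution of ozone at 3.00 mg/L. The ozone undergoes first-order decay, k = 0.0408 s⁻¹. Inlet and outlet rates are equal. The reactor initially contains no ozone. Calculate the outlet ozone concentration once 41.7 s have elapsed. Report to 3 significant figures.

Species balance: V dC/dt = Q C_in − Q C − k V C.
dC/dt = (Q/V) C_in − (Q/V + k) C; effective rate a = Q/V + k = 0.018790 + 0.0408 = 0.059590 s⁻¹.
C_ss = Q C_in/(Q + kV) = 0.94598 mg/L; C(t) = C_ss + (C₀ − C_ss) e^(−a t).
C(41.7) = 0.94598 + (-0.94598)·e^(−0.059590·41.7) = 0.94598 + (-0.94598)·0.083333 = 0.86714 mg/L.

0.867 mg/L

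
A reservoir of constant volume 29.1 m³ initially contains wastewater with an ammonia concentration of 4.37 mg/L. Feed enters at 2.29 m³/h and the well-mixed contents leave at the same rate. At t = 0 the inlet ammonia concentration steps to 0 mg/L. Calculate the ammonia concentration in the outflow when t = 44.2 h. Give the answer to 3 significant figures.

Transient balance on the dissolved component: V dC/dt = Q(C_in − C).
Time constant τ = V/Q = 29.1/2.29 = 12.707 h.
Solution: C(t) = C_in + (C₀ − C_in) e^(−t/τ).
C(44.2) = 0 + (4.37 − 0)·e^(−44.2/12.707) = 0 + (4.3700)·0.030860 = 0.13486 mg/L.

0.135 mg/L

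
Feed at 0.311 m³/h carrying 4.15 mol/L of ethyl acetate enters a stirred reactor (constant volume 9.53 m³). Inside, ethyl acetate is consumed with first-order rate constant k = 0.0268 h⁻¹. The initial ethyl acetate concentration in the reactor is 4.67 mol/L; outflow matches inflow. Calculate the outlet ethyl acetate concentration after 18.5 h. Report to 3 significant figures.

Accumulation = in − out − consumed: V dC/dt = Q C_in − Q C − k V C.
dC/dt = (Q/V) C_in − (Q/V + k) C; effective rate a = Q/V + k = 0.032634 + 0.0268 = 0.059434 h⁻¹.
C_ss = Q C_in/(Q + kV) = 2.2787 mol/L; C(t) = C_ss + (C₀ − C_ss) e^(−a t).
C(18.5) = 2.2787 + (2.3913)·e^(−0.059434·18.5) = 2.2787 + (2.3913)·0.33303 = 3.0751 mol/L.

3.08 mol/L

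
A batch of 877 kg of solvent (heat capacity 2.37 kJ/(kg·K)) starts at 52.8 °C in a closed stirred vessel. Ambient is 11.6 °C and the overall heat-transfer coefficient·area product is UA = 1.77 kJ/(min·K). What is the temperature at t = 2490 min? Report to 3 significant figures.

16.5 °C

Lumped-capacitance energy balance: M c_p dT/dt = UA(T_amb − T).
dT/dt = (T_ss − T)/τ with T_ss = T_amb = 11.600 °C, τ = M c_p/UA = 877·2.37/1.77 = 1174.3 min.
T approaches T_ss exponentially: T(t) = T_ss + (T₀ − T_ss) e^(−t/τ).
T(2490) = 11.600 + (41.200)·0.11998 = 16.543 °C.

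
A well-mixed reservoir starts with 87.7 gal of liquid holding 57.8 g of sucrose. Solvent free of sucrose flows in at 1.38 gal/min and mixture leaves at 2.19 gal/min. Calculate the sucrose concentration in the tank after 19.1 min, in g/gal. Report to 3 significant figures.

0.474 g/gal

Let m(t) be the amount of sucrose. Volume: V(t) = V₀ + (Q_in − Q_out) t = 87.7 − 0.81000 t; V(19.1) = 72.229 gal.
Solute balance: dm/dt = 0 − Q_out C = −Q_out m/V(t).
Separate: dm/m = −Q_out dt/V(t) ⇒ ln(m/m₀) = −(Q_out/(Q_in−Q_out)) ln(V/V₀).
m = m₀ (V₀/V)^(Q_out/(Q_in−Q_out)) = 57.8 × (87.7/72.229)^(-2.7037) = 34.201 g.
C = m/V = 34.201/72.229 = 0.47351 g/gal.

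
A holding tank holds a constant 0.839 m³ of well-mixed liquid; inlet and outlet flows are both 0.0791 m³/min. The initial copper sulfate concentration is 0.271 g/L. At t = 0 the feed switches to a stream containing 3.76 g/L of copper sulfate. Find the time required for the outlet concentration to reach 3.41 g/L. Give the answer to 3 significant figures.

Accumulation = in − out for the solute gives V dC/dt = Q(C_in − C), so τ = V/Q = 10.607 min.
C(t) = C_in + (C₀ − C_in) e^(−t/τ). Set C = 3.41 and solve for t:
e^(−t/τ) = (C − C_in)/(C₀ − C_in) = (3.41 − 3.76)/(0.271 − 3.76) = 0.10032
t = −τ ln(…) = 10.607 × 2.2994 = 24.390 min.

24.4 min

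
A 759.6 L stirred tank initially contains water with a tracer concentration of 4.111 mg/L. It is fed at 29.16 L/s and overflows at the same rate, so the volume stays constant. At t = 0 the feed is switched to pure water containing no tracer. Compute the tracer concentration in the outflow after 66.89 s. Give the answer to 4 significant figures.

0.3153 mg/L

Accumulation = in − out for the solute gives V dC/dt = Q(C_in − C).
Rewrite as dC/dt + C/τ = C_in/τ, τ = V/Q = 26.0494 s.
This is linear first-order; C(t) = C_in + (C₀ − C_in) e^(−t/τ).
C(66.89) = 0 + (4.111 − 0)·e^(−66.89/26.0494) = 0 + (4.11100)·0.0767029 = 0.315326 mg/L.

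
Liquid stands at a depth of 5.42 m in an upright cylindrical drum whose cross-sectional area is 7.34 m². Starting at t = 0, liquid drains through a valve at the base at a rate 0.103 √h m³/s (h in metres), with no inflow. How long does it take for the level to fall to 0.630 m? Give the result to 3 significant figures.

Unsteady balance on liquid volume: A dh/dt = −0.103 √h.
This is separable: 2 d(√h)/dt = −0.103/A, so √h = √h₀ − (0.103/(2A)) t.
t = 2A(√h₀ − √h)/0.103 = 2·7.34·(√5.42 − √0.630)/0.103
  = 14.680 × (2.3281 − 0.79373) / 0.103 = 218.68 s.

219 s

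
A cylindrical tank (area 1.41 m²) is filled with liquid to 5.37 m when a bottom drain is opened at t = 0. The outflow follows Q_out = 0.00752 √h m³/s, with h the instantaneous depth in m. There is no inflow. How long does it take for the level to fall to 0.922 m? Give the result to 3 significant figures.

A dh/dt = −Q_out = −0.00752 √h.
This is separable: 2 d(√h)/dt = −0.00752/A, so √h = √h₀ − (0.00752/(2A)) t.
t = 2A(√h₀ − √h)/0.00752 = 2·1.41·(√5.37 − √0.922)/0.00752
  = 2.8200 × (2.3173 − 0.96021) / 0.00752 = 508.92 s.

509 s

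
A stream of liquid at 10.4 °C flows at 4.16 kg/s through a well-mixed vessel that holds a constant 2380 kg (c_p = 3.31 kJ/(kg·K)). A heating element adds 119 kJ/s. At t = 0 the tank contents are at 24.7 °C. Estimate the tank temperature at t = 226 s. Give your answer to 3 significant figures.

M c_p dT/dt = ṁ c_p (T_in − T) + Q̇.
Rearrange: dT/dt = (T_ss − T)/τ with τ = M/ṁ = 572.12 s and T_ss = T_in + Q̇/(ṁ c_p) = 19.042 °C.
T approaches T_ss exponentially: T(t) = T_ss + (T₀ − T_ss) e^(−t/τ).
T(226) = 19.042 + (5.6578)·e^(−226/572.12) = 19.042 + (5.6578)·0.67366 = 22.854 °C.

22.9 °C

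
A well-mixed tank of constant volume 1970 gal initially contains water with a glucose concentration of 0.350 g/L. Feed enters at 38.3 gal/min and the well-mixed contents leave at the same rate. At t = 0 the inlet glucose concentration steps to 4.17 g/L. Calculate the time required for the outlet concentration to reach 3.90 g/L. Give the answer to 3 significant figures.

136 min

Species balance: V dC/dt = Q(C_in − C) ⇒ τ = V/Q = 51.436 min.
C(t) = C_in + (C₀ − C_in) e^(−t/τ). Set C = 3.90 and solve for t:
e^(−t/τ) = (C − C_in)/(C₀ − C_in) = (3.90 − 4.17)/(0.350 − 4.17) = 0.070681
t = −τ ln(…) = 51.436 × 2.6496 = 136.28 min.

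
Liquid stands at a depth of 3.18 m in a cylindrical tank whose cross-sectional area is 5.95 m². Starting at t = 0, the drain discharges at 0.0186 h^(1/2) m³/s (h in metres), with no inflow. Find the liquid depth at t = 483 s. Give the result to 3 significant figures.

1.06 m

A dh/dt = −Q_out = −0.0186 √h.
Separate and integrate: 2(√h − √h₀) = −(0.0186/A) t.
√h = √3.18 − 0.0186·483/(2·5.95) = 1.7833 − 0.75494 = 1.0283.
h = 1.0283² = 1.0574 m.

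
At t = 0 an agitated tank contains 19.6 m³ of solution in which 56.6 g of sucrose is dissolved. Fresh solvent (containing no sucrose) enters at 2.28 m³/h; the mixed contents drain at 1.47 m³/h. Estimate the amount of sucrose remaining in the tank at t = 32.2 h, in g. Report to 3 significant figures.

Total volume: dV/dt = Q_in − Q_out = 0.81000 m³/h, so V(t) = 19.6 + 0.81000 t and V(32.2) = 45.682 m³.
Species balance (pure solvent in): dm/dt = −Q_out · m/V(t).
Separate: dm/m = −Q_out dt/V(t) ⇒ ln(m/m₀) = −(Q_out/(Q_in−Q_out)) ln(V/V₀).
m = m₀ (V₀/V)^(Q_out/(Q_in−Q_out)) = 56.6 × (19.6/45.682)^(1.8148) = 12.187 g.

12.2 g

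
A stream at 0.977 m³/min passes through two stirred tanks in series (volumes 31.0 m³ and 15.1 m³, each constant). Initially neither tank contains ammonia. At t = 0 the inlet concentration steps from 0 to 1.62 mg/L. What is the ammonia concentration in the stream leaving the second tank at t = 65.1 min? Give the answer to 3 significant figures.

Each tank obeys Vᵢ dCᵢ/dt = Q(Cᵢ₋₁ − Cᵢ), so τᵢ = Vᵢ/Q.
τ₁ = 31.0/0.977 = 31.730 min; τ₂ = 15.1/0.977 = 15.455 min.
Tank 1: C₁ = C_in(1 − e^(−t/τ₁)). Tank 2 (τ₁ ≠ τ₂): C₂ = C_in[1 − (τ₁ e^(−t/τ₁) − τ₂ e^(−t/τ₂))/(τ₁ − τ₂)].
At t = 65.1: e^(−t/τ₁) = 0.12852, e^(−t/τ₂) = 0.014815.
C₂ = 1.62·[1 − (31.730·0.12852 − 15.455·0.014815)/(16.274)] = 1.62·0.76350 = 1.2369 mg/L.

1.24 mg/L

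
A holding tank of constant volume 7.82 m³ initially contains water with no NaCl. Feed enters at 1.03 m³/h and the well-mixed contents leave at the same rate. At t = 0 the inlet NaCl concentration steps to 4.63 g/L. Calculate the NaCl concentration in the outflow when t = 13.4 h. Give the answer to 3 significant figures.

3.84 g/L

Mass balance on the solute (V constant): V dC/dt = Q(C_in − C).
So dC/dt = (C_in − C)/τ with τ = V/Q = 7.82/1.03 = 7.5922 h.
Integrating: C(t) = C_in + (C₀ − C_in) e^(−t/τ).
C(13.4) = 4.63 + (0 − 4.63)·e^(−13.4/7.5922) = 4.63 + (-4.6300)·0.17119 = 3.8374 g/L.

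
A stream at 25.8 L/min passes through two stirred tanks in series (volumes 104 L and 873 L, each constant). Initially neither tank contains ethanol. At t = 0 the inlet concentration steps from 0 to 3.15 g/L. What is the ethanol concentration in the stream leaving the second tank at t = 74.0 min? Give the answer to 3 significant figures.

2.75 g/L

Time constants: τᵢ = Vᵢ/Q for each well-mixed tank.
τ₁ = 104/25.8 = 4.0310 min; τ₂ = 873/25.8 = 33.837 min.
Solving the cascade with C₁(0)=C₂(0)=0 gives C₂(t) = C_in[1 − (τ₁ e^(−t/τ₁) − τ₂ e^(−t/τ₂))/(τ₁ − τ₂)].
At t = 74.0: e^(−t/τ₁) = 1.0650e-08, e^(−t/τ₂) = 0.11226.
C₂ = 3.15·[1 − (4.0310·1.0650e-08 − 33.837·0.11226)/(-29.806)] = 3.15·0.87256 = 2.7486 g/L.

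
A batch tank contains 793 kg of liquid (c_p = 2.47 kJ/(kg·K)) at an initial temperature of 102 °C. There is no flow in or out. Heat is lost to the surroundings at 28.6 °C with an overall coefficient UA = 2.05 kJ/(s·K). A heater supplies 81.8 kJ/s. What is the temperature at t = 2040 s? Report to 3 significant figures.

72.5 °C

Unsteady energy balance on the tank contents: M c_p dT/dt = −UA(T − T_amb) + Q̇.
dT/dt = (T_ss − T)/τ with T_ss = T_amb + Q̇/UA = 28.6 + 81.8/2.05 = 68.502 °C, τ = M c_p/UA = 793·2.47/2.05 = 955.47 s.
Integrating: T(t) = T_ss + (T₀ − T_ss) e^(−t/τ).
T(2040) = 68.502 + (33.498)·0.11824 = 72.463 °C.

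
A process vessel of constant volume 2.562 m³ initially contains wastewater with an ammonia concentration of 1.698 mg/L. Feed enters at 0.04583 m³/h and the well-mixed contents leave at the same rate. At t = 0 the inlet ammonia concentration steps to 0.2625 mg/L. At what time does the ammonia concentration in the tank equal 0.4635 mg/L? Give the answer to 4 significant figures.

109.9 h

Mass balance on the solute (V constant): V dC/dt = Q(C_in − C), so τ = V/Q = 55.9022 h.
C(t) = C_in + (C₀ − C_in) e^(−t/τ). Set C = 0.4635 and solve for t:
e^(−t/τ) = (C − C_in)/(C₀ − C_in) = (0.4635 − 0.2625)/(1.698 − 0.2625) = 0.140021
t = −τ ln(…) = 55.9022 × 1.96596 = 109.902 h.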